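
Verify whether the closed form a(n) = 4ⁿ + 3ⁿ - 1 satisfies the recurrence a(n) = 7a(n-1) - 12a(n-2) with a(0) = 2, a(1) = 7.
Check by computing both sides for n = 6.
From the recurrence with a(0) = 2, a(1) = 7:
  a(0) = 2, a(1) = 7, a(2) = 25, a(3) = 91, a(4) = 337, a(5) = 1267, a(6) = 4825
  so the recurrence gives a(6) = 4825.
From the proposed closed form a(n) = 4ⁿ + 3ⁿ - 1:
  a(6) = 4824.
The recurrence gives 4825 but the closed form gives 4824, so the closed form does not satisfy the recurrence.

No, the closed form is incorrect.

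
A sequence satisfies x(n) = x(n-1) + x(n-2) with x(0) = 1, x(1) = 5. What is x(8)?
Computing the sequence terms:
1, 5, 6, 11, 17, 28, 45, 73, 118

118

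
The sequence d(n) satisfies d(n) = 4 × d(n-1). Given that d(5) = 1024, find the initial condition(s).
In general d(n) = 4ⁿ · d(0). At n = 5: d(0) = d(5) / 4^5 = 1024 / 1024 = 1.

d(0) = 1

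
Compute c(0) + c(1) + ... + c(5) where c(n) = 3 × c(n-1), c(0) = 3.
Computing the sequence terms: 3, 9, 27, 81, 243, 729
Adding these values together:

1092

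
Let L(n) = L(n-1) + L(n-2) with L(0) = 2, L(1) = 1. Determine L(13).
Computing the sequence terms:
2, 1, 3, 4, 7, 11, 18, 29, 47, 76, 123, 199, 322, 521

521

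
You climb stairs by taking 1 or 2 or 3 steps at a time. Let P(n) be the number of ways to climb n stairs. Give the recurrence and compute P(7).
Condition on the size of the last step (1 to 3): before it there were n-1, …, n-3 stairs climbed, and these cases are disjoint, so P(n) = P(n-1) + P(n-2) + P(n-3) (order-3 linear recurrence).
Initial conditions by direct count (compositions of i into parts ≤ 3): P(1) = 1; P(2) = 2; P(3) = 4.
Iterating the recurrence: P(4) = 7, P(5) = 13, P(6) = 24, P(7) = 44.

P(n) = P(n-1) + P(n-2) + P(n-3), P(1) = 1, P(2) = 2, P(3) = 4; P(7) = 44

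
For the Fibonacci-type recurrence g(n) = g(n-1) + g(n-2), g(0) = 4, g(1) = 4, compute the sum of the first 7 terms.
Computing the sequence terms: 4, 4, 8, 12, 20, 32, 52
Adding these values together:

132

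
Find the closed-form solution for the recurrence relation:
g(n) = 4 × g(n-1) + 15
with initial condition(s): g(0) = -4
Recurrence: g(n) = 4 × g(n-1) + 15, initial: g(0) = -4.
Try g(n) = A·4ⁿ + C. Substituting: A·4ⁿ + C = 4(A·4ⁿ⁻¹ + C) + 15 = A·4ⁿ + 4C + 15, so C = 4C + 15, giving C = -5. Then g(0) = A - 5 = -4 gives A = 1.

g(n) = 4ⁿ - 5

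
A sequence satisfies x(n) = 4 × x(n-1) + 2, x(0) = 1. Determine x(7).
Computing step by step:
x(0) = 1
x(1) = 4 × 1 + 2 = 6
x(2) = 4 × 6 + 2 = 26
x(3) = 4 × 26 + 2 = 106
x(4) = 4 × 106 + 2 = 426
x(5) = 4 × 426 + 2 = 1706
x(6) = 4 × 1706 + 2 = 6826
x(7) = 4 × 6826 + 2 = 27306

27306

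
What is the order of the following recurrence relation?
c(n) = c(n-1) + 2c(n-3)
The order is the largest lag k for which c(n-k) appears. Here the deepest term is c(n-3), so the order is 3.

Order 3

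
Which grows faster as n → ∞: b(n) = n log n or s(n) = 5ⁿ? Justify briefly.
Comparing growth rates:
Growth-rate hierarchy: log n ≺ any polynomial ≺ any exponential cⁿ (c>1) ≺ n! ≺ nⁿ.
exponential base 5 dominates polynomial degree 1 (with log factor) asymptotically.

s(n) grows faster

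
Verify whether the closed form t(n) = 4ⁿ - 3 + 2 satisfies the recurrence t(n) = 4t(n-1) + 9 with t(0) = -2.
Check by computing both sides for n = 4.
From the recurrence with t(0) = -2:
  t(0) = -2, t(1) = 1, t(2) = 13, t(3) = 61, t(4) = 253
  so the recurrence gives t(4) = 253.
From the proposed closed form t(n) = 4ⁿ - 3 + 2:
  t(4) = 255.
The recurrence gives 253 but the closed form gives 255, so the closed form does not satisfy the recurrence.

No, the closed form is incorrect.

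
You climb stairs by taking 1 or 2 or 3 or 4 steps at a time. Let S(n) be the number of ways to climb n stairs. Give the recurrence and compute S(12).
Condition on the size of the last step (1 to 4): before it there were n-1, …, n-4 stairs climbed, and these cases are disjoint, so S(n) = S(n-1) + S(n-2) + S(n-3) + S(n-4) (order-4 linear recurrence).
Initial conditions by direct count (compositions of i into parts ≤ 4): S(1) = 1; S(2) = 2; S(3) = 4; S(4) = 8.
Iterating the recurrence: S(5) = 15, S(6) = 29, S(7) = 56, S(8) = 108, S(9) = 208, S(10) = 401, S(11) = 773, S(12) = 1490.

S(n) = S(n-1) + S(n-2) + S(n-3) + S(n-4), S(1) = 1, S(2) = 2, S(3) = 4, S(4) = 8; S(12) = 1490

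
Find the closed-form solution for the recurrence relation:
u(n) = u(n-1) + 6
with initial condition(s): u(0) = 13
Recurrence: u(n) = u(n-1) + 6, initial: u(0) = 13.
Each step adds 6, so u(n) = u(0) + 6n = 6n + 13.

u(n) = 6n + 13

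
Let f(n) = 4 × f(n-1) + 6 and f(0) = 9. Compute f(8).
Computing step by step:
f(0) = 9
f(1) = 4 × 9 + 6 = 42
f(2) = 4 × 42 + 6 = 174
f(3) = 4 × 174 + 6 = 702
f(4) = 4 × 702 + 6 = 2814
f(5) = 4 × 2814 + 6 = 11262
f(6) = 4 × 11262 + 6 = 45054
f(7) = 4 × 45054 + 6 = 180222
f(8) = 4 × 180222 + 6 = 720894

720894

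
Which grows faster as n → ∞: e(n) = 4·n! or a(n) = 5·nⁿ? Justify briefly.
Comparing growth rates:
Growth-rate hierarchy: log n ≺ any polynomial ≺ any exponential cⁿ (c>1) ≺ n! ≺ nⁿ.
super-exponential nⁿ dominates factorial asymptotically.

a(n) grows faster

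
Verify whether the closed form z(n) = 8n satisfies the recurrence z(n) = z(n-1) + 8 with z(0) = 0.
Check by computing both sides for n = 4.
From the recurrence with z(0) = 0:
  z(0) = 0, z(1) = 8, z(2) = 16, z(3) = 24, z(4) = 32
  so the recurrence gives z(4) = 32.
From the proposed closed form z(n) = 8n:
  z(4) = 32.
Both sides give 32 at n = 4, and the initial condition(s) match, so the closed form is consistent.

Yes, the closed form is correct.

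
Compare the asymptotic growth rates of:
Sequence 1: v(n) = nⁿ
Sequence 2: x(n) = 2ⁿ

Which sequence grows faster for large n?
Comparing growth rates:
Growth-rate hierarchy: log n ≺ any polynomial ≺ any exponential cⁿ (c>1) ≺ n! ≺ nⁿ.
super-exponential nⁿ dominates exponential base 2 asymptotically.

v(n) grows faster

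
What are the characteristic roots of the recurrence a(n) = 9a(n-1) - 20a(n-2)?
Substitute a(n) = rⁿ and divide through by rⁿ⁻²: r² - 9r + 20 = 0
Factor: (r - 4)(r - 5) = 0, so r = 4, 5.
General solution: a(n) = A·4ⁿ + B·5ⁿ

Characteristic: r² - 9r + 20 = 0, Roots: r = 4, 5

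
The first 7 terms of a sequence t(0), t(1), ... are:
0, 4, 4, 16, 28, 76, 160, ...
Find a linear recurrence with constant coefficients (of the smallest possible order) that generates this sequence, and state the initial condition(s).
Look for the lowest-order linear relation among consecutive terms.
Observation: t(n) - 1·t(n-1) - (3)·t(n-2) = 0 holds for the shown terms, and no order-1 relation t(n) = α·t(n-1) + β fits.
Check at n=3: 1·4 + (3)·4 = 16. ✓

t(n) = t(n-1) + 3t(n-2), t(0) = 0, t(1) = 4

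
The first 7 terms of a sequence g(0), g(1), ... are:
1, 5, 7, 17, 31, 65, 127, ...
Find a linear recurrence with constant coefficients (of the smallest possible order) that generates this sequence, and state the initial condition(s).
Look for the lowest-order linear relation among consecutive terms.
Observation: g(n) - 1·g(n-1) - (2)·g(n-2) = 0 holds for the shown terms, and no order-1 relation g(n) = α·g(n-1) + β fits.
Check at n=3: 1·7 + (2)·5 = 17. ✓

g(n) = g(n-1) + 2g(n-2), g(0) = 1, g(1) = 5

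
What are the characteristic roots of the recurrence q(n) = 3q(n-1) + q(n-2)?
Substitute q(n) = rⁿ and divide through by rⁿ⁻²: r² - 3r - 1 = 0
Discriminant: 3² + 4·1 = 13, not a perfect square, so by the quadratic formula r = (3 ± √13)/2.
General solution: q(n) = A·r₁ⁿ + B·r₂ⁿ where r₁,r₂ = (3 ± √13)/2

Characteristic: r² - 3r - 1 = 0, Roots: r = (3 ± √13)/2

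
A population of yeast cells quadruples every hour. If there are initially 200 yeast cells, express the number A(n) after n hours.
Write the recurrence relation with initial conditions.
Each hour multiplies the count by 4, so the count after n hours depends only on the count after n-1 hours: A(n) = 4 × A(n-1). The starting count gives A(0) = 200.
Unrolling n times gives the closed form A(n) = 200 × 4ⁿ.

A(n) = 4 × A(n-1), A(0) = 200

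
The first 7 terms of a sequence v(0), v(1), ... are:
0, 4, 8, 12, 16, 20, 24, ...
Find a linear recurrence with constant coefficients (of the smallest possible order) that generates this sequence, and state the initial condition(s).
Look for the lowest-order linear relation among consecutive terms.
Observation: consecutive differences are constant (= 4).
Check at n=2: 1·4 + 4 = 8. ✓

v(n) = v(n-1) + 4, v(0) = 0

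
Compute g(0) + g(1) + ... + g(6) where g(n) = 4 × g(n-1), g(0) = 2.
Computing the sequence terms: 2, 8, 32, 128, 512, 2048, 8192
Adding these values together:

10922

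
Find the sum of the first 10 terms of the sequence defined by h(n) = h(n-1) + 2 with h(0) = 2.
Computing the sequence terms: 2, 4, 6, 8, 10, 12, 14, 16, 18, 20
Adding these values together:

110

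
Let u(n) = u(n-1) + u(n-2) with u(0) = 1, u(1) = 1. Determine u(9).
Computing the sequence terms:
1, 1, 2, 3, 5, 8, 13, 21, 34, 55

55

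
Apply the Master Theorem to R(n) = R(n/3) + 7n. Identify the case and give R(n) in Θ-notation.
Master Theorem template: R(n) = a·R(n/b) + f(n).
Here: a=1, b=3, f(n)=7n
Compute log_b(a) = log_3(1) = 0.
f(n) = 7n = Ω(n^(0+ε)) with ε = 1, and the regularity condition holds (a·f(n/b) = (a/b^1)·f(n) with a/b^1 = 3^-1 < 1). Case 3: R(n) = Θ(f(n)) = Θ(n).

Case 3: R(n) = Θ(n)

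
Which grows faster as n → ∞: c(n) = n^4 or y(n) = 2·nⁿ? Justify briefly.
Comparing growth rates:
Growth-rate hierarchy: log n ≺ any polynomial ≺ any exponential cⁿ (c>1) ≺ n! ≺ nⁿ.
super-exponential nⁿ dominates polynomial degree 4 asymptotically.

y(n) grows faster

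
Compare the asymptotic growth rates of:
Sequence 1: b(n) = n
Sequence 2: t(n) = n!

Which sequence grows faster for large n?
Comparing growth rates:
Growth-rate hierarchy: log n ≺ any polynomial ≺ any exponential cⁿ (c>1) ≺ n! ≺ nⁿ.
factorial dominates polynomial degree 1 asymptotically.

t(n) grows faster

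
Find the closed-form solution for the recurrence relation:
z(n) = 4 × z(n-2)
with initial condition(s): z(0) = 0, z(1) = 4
Recurrence: z(n) = 4 × z(n-2), initial: z(0) = 0, z(1) = 4.
Characteristic equation: r² - 4 = 0, which factors as (r - 2)(r + 2) = 0, so r = 2, -2. General solution z(n) = A·2ⁿ + B·(-2)ⁿ. From z(0) = 0: A + B = 0. From z(1) = 4: 2A - 2B = 4. Solving gives A = 1, B = -1.

z(n) = 2ⁿ - (-2)ⁿ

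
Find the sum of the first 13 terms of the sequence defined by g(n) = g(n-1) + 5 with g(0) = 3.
Computing the sequence terms: 3, 8, 13, 18, 23, 28, 33, 38, 43, 48, 53, 58, 63
Adding these values together:

429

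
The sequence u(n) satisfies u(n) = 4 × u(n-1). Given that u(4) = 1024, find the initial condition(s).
In general u(n) = 4ⁿ · u(0). At n = 4: u(0) = u(4) / 4^4 = 1024 / 256 = 4.

u(0) = 4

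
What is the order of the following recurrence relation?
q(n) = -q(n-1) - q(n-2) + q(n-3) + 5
The order is the largest lag k for which q(n-k) appears. Here the deepest term is q(n-3) (the 5 term is non-homogeneous and does not affect the order), so the order is 3.

Order 3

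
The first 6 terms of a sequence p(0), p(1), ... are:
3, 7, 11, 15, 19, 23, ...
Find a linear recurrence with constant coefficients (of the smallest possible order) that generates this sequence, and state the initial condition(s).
Look for the lowest-order linear relation among consecutive terms.
Observation: consecutive differences are constant (= 4).
Check at n=2: 1·7 + 4 = 11. ✓

p(n) = p(n-1) + 4, p(0) = 3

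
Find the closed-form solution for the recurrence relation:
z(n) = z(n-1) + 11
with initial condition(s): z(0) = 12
Recurrence: z(n) = z(n-1) + 11, initial: z(0) = 12.
Each step adds 11, so z(n) = z(0) + 11n = 11n + 12.

z(n) = 11n + 12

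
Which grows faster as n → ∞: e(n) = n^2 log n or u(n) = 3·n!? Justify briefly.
Comparing growth rates:
Growth-rate hierarchy: log n ≺ any polynomial ≺ any exponential cⁿ (c>1) ≺ n! ≺ nⁿ.
factorial dominates polynomial degree 2 (with log factor) asymptotically.

u(n) grows faster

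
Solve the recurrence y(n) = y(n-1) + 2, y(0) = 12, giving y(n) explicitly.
Recurrence: y(n) = y(n-1) + 2, initial: y(0) = 12.
Each step adds 2, so y(n) = y(0) + 2n = 2n + 12.

y(n) = 2n + 12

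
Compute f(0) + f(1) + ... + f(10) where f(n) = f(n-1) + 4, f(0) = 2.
Computing the sequence terms: 2, 6, 10, 14, 18, 22, 26, 30, 34, 38, 42
Adding these values together:

242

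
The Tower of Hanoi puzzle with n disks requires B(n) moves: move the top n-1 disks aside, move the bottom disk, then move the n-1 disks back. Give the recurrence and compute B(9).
Moving n disks = move the top n-1 disks aside (B(n-1) moves) + move the largest disk (1 move) + move the n-1 disks back on top (B(n-1) moves), so B(n) = 2B(n-1) + 1, with B(1) = 1 (a single disk takes one move).
First terms: 1, 3, 7, 15, 31, 63, … — each is one less than a power of 2. Indeed B(n) + 1 = 2(B(n-1) + 1) with B(1) + 1 = 2, so B(n) + 1 = 2ⁿ and B(n) = 2ⁿ - 1.
Hence B(9) = 2^9 - 1 = 512 - 1 = 511.

B(n) = 2B(n-1) + 1, B(1) = 1; B(9) = 511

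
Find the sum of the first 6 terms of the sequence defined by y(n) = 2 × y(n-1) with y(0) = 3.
Computing the sequence terms: 3, 6, 12, 24, 48, 96
Adding these values together:

189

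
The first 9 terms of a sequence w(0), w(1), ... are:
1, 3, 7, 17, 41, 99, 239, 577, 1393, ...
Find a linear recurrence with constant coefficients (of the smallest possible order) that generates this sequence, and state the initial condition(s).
Look for the lowest-order linear relation among consecutive terms.
Observation: w(n) - 2·w(n-1) - (1)·w(n-2) = 0 holds for the shown terms, and no order-1 relation w(n) = α·w(n-1) + β fits.
Check at n=3: 2·7 + (1)·3 = 17. ✓

w(n) = 2w(n-1) + w(n-2), w(0) = 1, w(1) = 3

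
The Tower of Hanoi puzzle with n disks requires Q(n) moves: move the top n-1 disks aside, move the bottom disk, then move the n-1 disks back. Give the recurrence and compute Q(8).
Moving n disks = move the top n-1 disks aside (Q(n-1) moves) + move the largest disk (1 move) + move the n-1 disks back on top (Q(n-1) moves), so Q(n) = 2Q(n-1) + 1, with Q(1) = 1 (a single disk takes one move).
First terms: 1, 3, 7, 15, 31, 63, … — each is one less than a power of 2. Indeed Q(n) + 1 = 2(Q(n-1) + 1) with Q(1) + 1 = 2, so Q(n) + 1 = 2ⁿ and Q(n) = 2ⁿ - 1.
Hence Q(8) = 2^8 - 1 = 256 - 1 = 255.

Q(n) = 2Q(n-1) + 1, Q(1) = 1; Q(8) = 255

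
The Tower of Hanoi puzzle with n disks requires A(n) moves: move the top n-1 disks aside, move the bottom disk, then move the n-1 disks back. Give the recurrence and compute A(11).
Moving n disks = move the top n-1 disks aside (A(n-1) moves) + move the largest disk (1 move) + move the n-1 disks back on top (A(n-1) moves), so A(n) = 2A(n-1) + 1, with A(1) = 1 (a single disk takes one move).
First terms: 1, 3, 7, 15, 31, 63, … — each is one less than a power of 2. Indeed A(n) + 1 = 2(A(n-1) + 1) with A(1) + 1 = 2, so A(n) + 1 = 2ⁿ and A(n) = 2ⁿ - 1.
Hence A(11) = 2^11 - 1 = 2048 - 1 = 2047.

A(n) = 2A(n-1) + 1, A(1) = 1; A(11) = 2047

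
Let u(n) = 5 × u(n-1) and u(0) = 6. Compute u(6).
Computing step by step:
u(0) = 6
u(1) = 5 × 6 = 30
u(2) = 5 × 30 = 150
u(3) = 5 × 150 = 750
u(4) = 5 × 750 = 3750
u(5) = 5 × 3750 = 18750
u(6) = 5 × 18750 = 93750

93750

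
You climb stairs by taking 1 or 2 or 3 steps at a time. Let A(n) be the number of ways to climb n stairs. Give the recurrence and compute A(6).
Condition on the size of the last step (1 to 3): before it there were n-1, …, n-3 stairs climbed, and these cases are disjoint, so A(n) = A(n-1) + A(n-2) + A(n-3) (order-3 linear recurrence).
Initial conditions by direct count (compositions of i into parts ≤ 3): A(1) = 1; A(2) = 2; A(3) = 4.
Iterating the recurrence: A(4) = 7, A(5) = 13, A(6) = 24.

A(n) = A(n-1) + A(n-2) + A(n-3), A(1) = 1, A(2) = 2, A(3) = 4; A(6) = 24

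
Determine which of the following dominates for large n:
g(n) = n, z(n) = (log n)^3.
Comparing growth rates:
Growth-rate hierarchy: log n ≺ any polynomial ≺ any exponential cⁿ (c>1) ≺ n! ≺ nⁿ.
polynomial degree 1 dominates polylogarithmic (log n)^3 asymptotically.

g(n) grows faster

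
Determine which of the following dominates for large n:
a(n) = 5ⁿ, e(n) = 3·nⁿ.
Comparing growth rates:
Growth-rate hierarchy: log n ≺ any polynomial ≺ any exponential cⁿ (c>1) ≺ n! ≺ nⁿ.
super-exponential nⁿ dominates exponential base 5 asymptotically.

e(n) grows faster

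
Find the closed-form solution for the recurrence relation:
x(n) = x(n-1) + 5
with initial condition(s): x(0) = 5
Recurrence: x(n) = x(n-1) + 5, initial: x(0) = 5.
Each step adds 5, so x(n) = x(0) + 5n = 5n + 5.

x(n) = 5n + 5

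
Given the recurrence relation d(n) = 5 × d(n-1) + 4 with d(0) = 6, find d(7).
Computing step by step:
d(0) = 6
d(1) = 5 × 6 + 4 = 34
d(2) = 5 × 34 + 4 = 174
d(3) = 5 × 174 + 4 = 874
d(4) = 5 × 874 + 4 = 4374
d(5) = 5 × 4374 + 4 = 21874
d(6) = 5 × 21874 + 4 = 109374
d(7) = 5 × 109374 + 4 = 546874

546874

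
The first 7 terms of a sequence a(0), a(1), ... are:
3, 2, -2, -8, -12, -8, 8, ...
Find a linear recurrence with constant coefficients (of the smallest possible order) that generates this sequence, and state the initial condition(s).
Look for the lowest-order linear relation among consecutive terms.
Observation: a(n) - 2·a(n-1) - (-2)·a(n-2) = 0 holds for the shown terms, and no order-1 relation a(n) = α·a(n-1) + β fits.
Check at n=3: 2·-2 + (-2)·2 = -8. ✓

a(n) = 2a(n-1) - 2a(n-2), a(0) = 3, a(1) = 2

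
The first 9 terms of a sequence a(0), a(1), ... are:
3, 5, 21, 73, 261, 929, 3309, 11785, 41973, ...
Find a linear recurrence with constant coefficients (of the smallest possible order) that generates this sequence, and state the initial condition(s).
Look for the lowest-order linear relation among consecutive terms.
Observation: a(n) - 3·a(n-1) - (2)·a(n-2) = 0 holds for the shown terms, and no order-1 relation a(n) = α·a(n-1) + β fits.
Check at n=3: 3·21 + (2)·5 = 73. ✓

a(n) = 3a(n-1) + 2a(n-2), a(0) = 3, a(1) = 5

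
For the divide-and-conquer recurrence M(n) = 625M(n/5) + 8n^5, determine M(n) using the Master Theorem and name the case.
Master Theorem template: M(n) = a·M(n/b) + f(n).
Here: a=625, b=5, f(n)=8n^5
Compute log_b(a) = log_5(625) = 4.
f(n) = 8n^5 = Ω(n^(4+ε)) with ε = 1, and the regularity condition holds (a·f(n/b) = (a/b^5)·f(n) with a/b^5 = 5^-1 < 1). Case 3: M(n) = Θ(f(n)) = Θ(n^5).

Case 3: M(n) = Θ(n^5)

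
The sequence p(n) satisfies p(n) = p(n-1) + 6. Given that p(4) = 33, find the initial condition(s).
p(4) = p(0) + 4·6, so p(0) = 33 - 24 = 9.

p(0) = 9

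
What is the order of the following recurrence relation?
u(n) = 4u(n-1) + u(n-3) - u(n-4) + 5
The order is the largest lag k for which u(n-k) appears. Here the deepest term is u(n-4) (the 5 term is non-homogeneous and does not affect the order), so the order is 4.

Order 4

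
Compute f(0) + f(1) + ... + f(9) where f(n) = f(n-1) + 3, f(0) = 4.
Computing the sequence terms: 4, 7, 10, 13, 16, 19, 22, 25, 28, 31
Adding these values together:

175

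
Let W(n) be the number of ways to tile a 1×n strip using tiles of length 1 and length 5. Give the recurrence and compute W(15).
Condition on the last tile: it has length 1 (leaving a 1×(n-1) strip) or length 5 (leaving a 1×(n-5) strip), so W(n) = W(n-1) + W(n-5) (order-5 linear recurrence).
For 0 ≤ i < 5 only unit tiles fit, so W(i) = 1.
Iterating the recurrence: W(5) = 2, W(6) = 3, W(7) = 4, W(8) = 5, W(9) = 6, W(10) = 8, W(11) = 11, W(12) = 15, W(13) = 20, W(14) = 26, W(15) = 34.

W(n) = W(n-1) + W(n-5), with W(i) = 1 for 0 ≤ i < 5; W(15) = 34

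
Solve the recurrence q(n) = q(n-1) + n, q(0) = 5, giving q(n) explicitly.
Recurrence: q(n) = q(n-1) + n, initial: q(0) = 5.
Telescoping: q(n) = q(0) + Σᵢ₌₁ⁿ i = 5 + n(n+1)/2.

q(n) = n(n+1)/2 + 5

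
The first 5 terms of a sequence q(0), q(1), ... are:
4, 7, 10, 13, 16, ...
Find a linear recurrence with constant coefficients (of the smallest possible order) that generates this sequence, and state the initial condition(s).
Look for the lowest-order linear relation among consecutive terms.
Observation: consecutive differences are constant (= 3).
Check at n=2: 1·7 + 3 = 10. ✓

q(n) = q(n-1) + 3, q(0) = 4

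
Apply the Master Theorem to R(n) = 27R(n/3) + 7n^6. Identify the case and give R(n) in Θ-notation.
Master Theorem template: R(n) = a·R(n/b) + f(n).
Here: a=27, b=3, f(n)=7n^6
Compute log_b(a) = log_3(27) = 3.
f(n) = 7n^6 = Ω(n^(3+ε)) with ε = 3, and the regularity condition holds (a·f(n/b) = (a/b^6)·f(n) with a/b^6 = 3^-3 < 1). Case 3: R(n) = Θ(f(n)) = Θ(n^6).

Case 3: R(n) = Θ(n^6)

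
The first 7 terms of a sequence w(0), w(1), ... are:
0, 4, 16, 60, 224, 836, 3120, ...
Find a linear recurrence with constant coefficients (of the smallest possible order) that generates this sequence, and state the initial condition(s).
Look for the lowest-order linear relation among consecutive terms.
Observation: w(n) - 4·w(n-1) - (-1)·w(n-2) = 0 holds for the shown terms, and no order-1 relation w(n) = α·w(n-1) + β fits.
Check at n=3: 4·16 + (-1)·4 = 60. ✓

w(n) = 4w(n-1) - w(n-2), w(0) = 0, w(1) = 4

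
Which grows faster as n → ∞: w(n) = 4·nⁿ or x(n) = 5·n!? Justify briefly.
Comparing growth rates:
Growth-rate hierarchy: log n ≺ any polynomial ≺ any exponential cⁿ (c>1) ≺ n! ≺ nⁿ.
super-exponential nⁿ dominates factorial asymptotically.

w(n) grows faster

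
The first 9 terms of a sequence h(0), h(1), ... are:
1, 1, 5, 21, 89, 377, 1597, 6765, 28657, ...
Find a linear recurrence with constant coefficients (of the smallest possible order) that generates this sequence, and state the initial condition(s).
Look for the lowest-order linear relation among consecutive terms.
Observation: h(n) - 4·h(n-1) - (1)·h(n-2) = 0 holds for the shown terms, and no order-1 relation h(n) = α·h(n-1) + β fits.
Check at n=3: 4·5 + (1)·1 = 21. ✓

h(n) = 4h(n-1) + h(n-2), h(0) = 1, h(1) = 1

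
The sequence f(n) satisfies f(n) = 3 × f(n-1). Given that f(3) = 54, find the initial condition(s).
In general f(n) = 3ⁿ · f(0). At n = 3: f(0) = f(3) / 3^3 = 54 / 27 = 2.

f(0) = 2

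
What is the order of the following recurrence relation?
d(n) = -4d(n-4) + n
The order is the largest lag k for which d(n-k) appears. Here the deepest term is d(n-4) (the n term is non-homogeneous and does not affect the order), so the order is 4.

Order 4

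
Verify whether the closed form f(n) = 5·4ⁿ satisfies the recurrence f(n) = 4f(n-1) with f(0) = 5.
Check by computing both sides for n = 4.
From the recurrence with f(0) = 5:
  f(0) = 5, f(1) = 20, f(2) = 80, f(3) = 320, f(4) = 1280
  so the recurrence gives f(4) = 1280.
From the proposed closed form f(n) = 5·4ⁿ:
  f(4) = 1280.
Both sides give 1280 at n = 4, and the initial condition(s) match, so the closed form is consistent.

Yes, the closed form is correct.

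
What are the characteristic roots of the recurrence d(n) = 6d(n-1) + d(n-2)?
Substitute d(n) = rⁿ and divide through by rⁿ⁻²: r² - 6r - 1 = 0
Discriminant: 6² + 4·1 = 40, not a perfect square, so by the quadratic formula r = (6 ± √40)/2.
General solution: d(n) = A·r₁ⁿ + B·r₂ⁿ where r₁,r₂ = (6 ± √40)/2

Characteristic: r² - 6r - 1 = 0, Roots: r = (6 ± √40)/2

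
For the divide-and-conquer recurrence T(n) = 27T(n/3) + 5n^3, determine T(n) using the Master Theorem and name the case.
Master Theorem template: T(n) = a·T(n/b) + f(n).
Here: a=27, b=3, f(n)=5n^3
Compute log_b(a) = log_3(27) = 3.
f(n) = 5n^3 = Θ(n^3). Case 2: T(n) = Θ(n^3 log n).

Case 2: T(n) = Θ(n^3 log n)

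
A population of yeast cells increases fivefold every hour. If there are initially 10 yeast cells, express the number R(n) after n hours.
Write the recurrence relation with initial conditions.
Each hour multiplies the count by 5, so the count after n hours depends only on the count after n-1 hours: R(n) = 5 × R(n-1). The starting count gives R(0) = 10.
Unrolling n times gives the closed form R(n) = 10 × 5ⁿ.

R(n) = 5 × R(n-1), R(0) = 10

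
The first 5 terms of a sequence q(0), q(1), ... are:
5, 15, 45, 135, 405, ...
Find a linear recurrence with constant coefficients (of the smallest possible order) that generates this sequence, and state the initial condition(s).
Look for the lowest-order linear relation among consecutive terms.
Observation: each term is 3× the previous.
Check at n=2: 3·15 = 45. ✓

q(n) = 3 × q(n-1), q(0) = 5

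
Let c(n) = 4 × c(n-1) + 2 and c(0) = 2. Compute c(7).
Computing step by step:
c(0) = 2
c(1) = 4 × 2 + 2 = 10
c(2) = 4 × 10 + 2 = 42
c(3) = 4 × 42 + 2 = 170
c(4) = 4 × 170 + 2 = 682
c(5) = 4 × 682 + 2 = 2730
c(6) = 4 × 2730 + 2 = 10922
c(7) = 4 × 10922 + 2 = 43690

43690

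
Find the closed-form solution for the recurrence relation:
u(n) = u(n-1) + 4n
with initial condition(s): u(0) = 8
Recurrence: u(n) = u(n-1) + 4n, initial: u(0) = 8.
Telescoping: u(n) = u(0) + 4·Σᵢ₌₁ⁿ i = 8 + 4·n(n+1)/2.

u(n) = 4·n(n+1)/2 + 8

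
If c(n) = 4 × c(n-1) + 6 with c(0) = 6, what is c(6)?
Computing step by step:
c(0) = 6
c(1) = 4 × 6 + 6 = 30
c(2) = 4 × 30 + 6 = 126
c(3) = 4 × 126 + 6 = 510
c(4) = 4 × 510 + 6 = 2046
c(5) = 4 × 2046 + 6 = 8190
c(6) = 4 × 8190 + 6 = 32766

32766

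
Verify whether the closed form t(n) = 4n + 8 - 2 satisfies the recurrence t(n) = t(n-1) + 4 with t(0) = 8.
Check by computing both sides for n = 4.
From the recurrence with t(0) = 8:
  t(0) = 8, t(1) = 12, t(2) = 16, t(3) = 20, t(4) = 24
  so the recurrence gives t(4) = 24.
From the proposed closed form t(n) = 4n + 8 - 2:
  t(4) = 22.
The recurrence gives 24 but the closed form gives 22, so the closed form does not satisfy the recurrence.

No, the closed form is incorrect.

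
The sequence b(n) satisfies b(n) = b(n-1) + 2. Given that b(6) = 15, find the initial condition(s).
b(6) = b(0) + 6·2, so b(0) = 15 - 12 = 3.

b(0) = 3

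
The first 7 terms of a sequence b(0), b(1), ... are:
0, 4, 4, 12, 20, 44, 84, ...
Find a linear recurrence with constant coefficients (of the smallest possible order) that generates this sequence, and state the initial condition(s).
Look for the lowest-order linear relation among consecutive terms.
Observation: b(n) - 1·b(n-1) - (2)·b(n-2) = 0 holds for the shown terms, and no order-1 relation b(n) = α·b(n-1) + β fits.
Check at n=3: 1·4 + (2)·4 = 12. ✓

b(n) = b(n-1) + 2b(n-2), b(0) = 0, b(1) = 4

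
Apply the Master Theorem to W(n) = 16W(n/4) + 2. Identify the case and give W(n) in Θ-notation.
Master Theorem template: W(n) = a·W(n/b) + f(n).
Here: a=16, b=4, f(n)=2
Compute log_b(a) = log_4(16) = 2.
f(n) = 2 = O(n^(2-ε)) with ε = 2. Case 1: W(n) = Θ(n^log_b(a)) = Θ(n^2).

Case 1: W(n) = Θ(n^2)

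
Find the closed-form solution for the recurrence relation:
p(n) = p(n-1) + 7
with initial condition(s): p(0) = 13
Recurrence: p(n) = p(n-1) + 7, initial: p(0) = 13.
Each step adds 7, so p(n) = p(0) + 7n = 7n + 13.

p(n) = 7n + 13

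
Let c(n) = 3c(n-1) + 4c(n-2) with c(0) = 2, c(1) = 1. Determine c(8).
Computing the sequence terms:
2, 1, 11, 37, 155, 613, 2459, 9829, 39323

39323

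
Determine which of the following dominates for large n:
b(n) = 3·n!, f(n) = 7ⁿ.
Comparing growth rates:
Growth-rate hierarchy: log n ≺ any polynomial ≺ any exponential cⁿ (c>1) ≺ n! ≺ nⁿ.
factorial dominates exponential base 7 asymptotically.

b(n) grows faster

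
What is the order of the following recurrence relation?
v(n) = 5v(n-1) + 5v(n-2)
The order is the largest lag k for which v(n-k) appears. Here the deepest term is v(n-2), so the order is 2.

Order 2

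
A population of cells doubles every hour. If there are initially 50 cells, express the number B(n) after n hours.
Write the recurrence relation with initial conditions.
Each hour multiplies the count by 2, so the count after n hours depends only on the count after n-1 hours: B(n) = 2 × B(n-1). The starting count gives B(0) = 50.
Unrolling n times gives the closed form B(n) = 50 × 2ⁿ.

B(n) = 2 × B(n-1), B(0) = 50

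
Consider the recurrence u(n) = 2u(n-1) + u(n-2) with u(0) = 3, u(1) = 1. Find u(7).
Computing the sequence terms:
3, 1, 5, 11, 27, 65, 157, 379

379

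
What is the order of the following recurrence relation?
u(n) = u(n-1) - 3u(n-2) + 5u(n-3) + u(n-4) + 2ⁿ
The order is the largest lag k for which u(n-k) appears. Here the deepest term is u(n-4) (the 2ⁿ term is non-homogeneous and does not affect the order), so the order is 4.

Order 4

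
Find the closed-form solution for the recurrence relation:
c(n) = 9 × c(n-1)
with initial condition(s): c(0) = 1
Recurrence: c(n) = 9 × c(n-1), initial: c(0) = 1.
Each term is 9 times the previous, so this is geometric with ratio 9. After n steps: c(n) = c(0)·9ⁿ = 9ⁿ.

c(n) = 9ⁿ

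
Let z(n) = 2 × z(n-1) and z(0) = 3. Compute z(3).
Computing step by step:
z(0) = 3
z(1) = 2 × 3 = 6
z(2) = 2 × 6 = 12
z(3) = 2 × 12 = 24

24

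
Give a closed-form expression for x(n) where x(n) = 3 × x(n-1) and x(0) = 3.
Recurrence: x(n) = 3 × x(n-1), initial: x(0) = 3.
Each term is 3 times the previous, so this is geometric with ratio 3. After n steps: x(n) = x(0)·3ⁿ = 3·3ⁿ.

x(n) = 3·3ⁿ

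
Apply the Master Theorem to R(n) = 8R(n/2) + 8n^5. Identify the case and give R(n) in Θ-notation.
Master Theorem template: R(n) = a·R(n/b) + f(n).
Here: a=8, b=2, f(n)=8n^5
Compute log_b(a) = log_2(8) = 3.
f(n) = 8n^5 = Ω(n^(3+ε)) with ε = 2, and the regularity condition holds (a·f(n/b) = (a/b^5)·f(n) with a/b^5 = 2^-2 < 1). Case 3: R(n) = Θ(f(n)) = Θ(n^5).

Case 3: R(n) = Θ(n^5)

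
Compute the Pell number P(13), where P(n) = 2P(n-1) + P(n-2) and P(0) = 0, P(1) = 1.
Computing the sequence terms:
0, 1, 2, 5, 12, 29, 70, 169, 408, 985, 2378, 5741, 13860, 33461

33461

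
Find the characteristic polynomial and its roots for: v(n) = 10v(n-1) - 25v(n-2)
Substitute v(n) = rⁿ and divide through by rⁿ⁻²: r² - 10r + 25 = 0
Factor: (r - 5)² = 0, so r = 5 (double root).
General solution: v(n) = (A + Bn)·5ⁿ

Characteristic: r² - 10r + 25 = 0, Roots: r = 5 (double root)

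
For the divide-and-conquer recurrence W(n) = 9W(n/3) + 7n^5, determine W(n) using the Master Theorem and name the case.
Master Theorem template: W(n) = a·W(n/b) + f(n).
Here: a=9, b=3, f(n)=7n^5
Compute log_b(a) = log_3(9) = 2.
f(n) = 7n^5 = Ω(n^(2+ε)) with ε = 3, and the regularity condition holds (a·f(n/b) = (a/b^5)·f(n) with a/b^5 = 3^-3 < 1). Case 3: W(n) = Θ(f(n)) = Θ(n^5).

Case 3: W(n) = Θ(n^5)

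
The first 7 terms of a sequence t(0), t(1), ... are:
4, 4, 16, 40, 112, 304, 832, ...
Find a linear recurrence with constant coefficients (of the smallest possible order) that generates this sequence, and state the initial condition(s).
Look for the lowest-order linear relation among consecutive terms.
Observation: t(n) - 2·t(n-1) - (2)·t(n-2) = 0 holds for the shown terms, and no order-1 relation t(n) = α·t(n-1) + β fits.
Check at n=3: 2·16 + (2)·4 = 40. ✓

t(n) = 2t(n-1) + 2t(n-2), t(0) = 4, t(1) = 4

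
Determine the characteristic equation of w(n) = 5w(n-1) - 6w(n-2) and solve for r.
Substitute w(n) = rⁿ and divide through by rⁿ⁻²: r² - 5r + 6 = 0
Factor: (r - 3)(r - 2) = 0, so r = 3, 2.
General solution: w(n) = A·3ⁿ + B·2ⁿ

Characteristic: r² - 5r + 6 = 0, Roots: r = 3, 2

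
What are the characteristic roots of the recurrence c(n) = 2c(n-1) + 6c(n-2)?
Substitute c(n) = rⁿ and divide through by rⁿ⁻²: r² - 2r - 6 = 0
Discriminant: 2² + 4·6 = 28, not a perfect square, so by the quadratic formula r = (2 ± √28)/2.
General solution: c(n) = A·r₁ⁿ + B·r₂ⁿ where r₁,r₂ = (2 ± √28)/2

Characteristic: r² - 2r - 6 = 0, Roots: r = (2 ± √28)/2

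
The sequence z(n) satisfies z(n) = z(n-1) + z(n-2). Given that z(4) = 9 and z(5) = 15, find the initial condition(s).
Work backwards using z(k) = z(k+2) - z(k+1):
z(3) = z(5) - z(4) = 15 - 9 = 6
z(2) = z(4) - z(3) = 9 - 6 = 3
z(1) = z(3) - z(2) = 6 - 3 = 3
z(0) = z(2) - z(1) = 3 - 3 = 0

z(0) = 0, z(1) = 3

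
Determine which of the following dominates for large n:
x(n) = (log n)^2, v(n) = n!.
Comparing growth rates:
Growth-rate hierarchy: log n ≺ any polynomial ≺ any exponential cⁿ (c>1) ≺ n! ≺ nⁿ.
factorial dominates polylogarithmic (log n)^2 asymptotically.

v(n) grows faster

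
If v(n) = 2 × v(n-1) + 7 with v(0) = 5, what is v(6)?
Computing step by step:
v(0) = 5
v(1) = 2 × 5 + 7 = 17
v(2) = 2 × 17 + 7 = 41
v(3) = 2 × 41 + 7 = 89
v(4) = 2 × 89 + 7 = 185
v(5) = 2 × 185 + 7 = 377
v(6) = 2 × 377 + 7 = 761

761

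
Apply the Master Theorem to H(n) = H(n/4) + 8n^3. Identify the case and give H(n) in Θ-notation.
Master Theorem template: H(n) = a·H(n/b) + f(n).
Here: a=1, b=4, f(n)=8n^3
Compute log_b(a) = log_4(1) = 0.
f(n) = 8n^3 = Ω(n^(0+ε)) with ε = 3, and the regularity condition holds (a·f(n/b) = (a/b^3)·f(n) with a/b^3 = 4^-3 < 1). Case 3: H(n) = Θ(f(n)) = Θ(n^3).

Case 3: H(n) = Θ(n^3)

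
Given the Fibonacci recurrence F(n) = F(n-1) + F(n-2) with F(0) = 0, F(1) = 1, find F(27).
Computing the sequence terms:
0, 1, 1, 2, 3, 5, 8, 13, 21, 34, 55, 89, 144, 233, 377, 610, 987, 1597, 2584, 4181, 6765, 10946, 17711, 28657, 46368, 75025, 121393, 196418

196418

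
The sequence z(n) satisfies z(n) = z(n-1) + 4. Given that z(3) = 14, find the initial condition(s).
z(3) = z(0) + 3·4, so z(0) = 14 - 12 = 2.

z(0) = 2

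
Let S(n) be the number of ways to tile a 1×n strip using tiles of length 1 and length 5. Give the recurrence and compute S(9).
Condition on the last tile: it has length 1 (leaving a 1×(n-1) strip) or length 5 (leaving a 1×(n-5) strip), so S(n) = S(n-1) + S(n-5) (order-5 linear recurrence).
For 0 ≤ i < 5 only unit tiles fit, so S(i) = 1.
Iterating the recurrence: S(5) = 2, S(6) = 3, S(7) = 4, S(8) = 5, S(9) = 6.

S(n) = S(n-1) + S(n-5), with S(i) = 1 for 0 ≤ i < 5; S(9) = 6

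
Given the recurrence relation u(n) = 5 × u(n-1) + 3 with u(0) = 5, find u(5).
Computing step by step:
u(0) = 5
u(1) = 5 × 5 + 3 = 28
u(2) = 5 × 28 + 3 = 143
u(3) = 5 × 143 + 3 = 718
u(4) = 5 × 718 + 3 = 3593
u(5) = 5 × 3593 + 3 = 17968

17968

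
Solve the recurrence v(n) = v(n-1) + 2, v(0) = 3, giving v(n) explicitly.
Recurrence: v(n) = v(n-1) + 2, initial: v(0) = 3.
Each step adds 2, so v(n) = v(0) + 2n = 2n + 3.

v(n) = 2n + 3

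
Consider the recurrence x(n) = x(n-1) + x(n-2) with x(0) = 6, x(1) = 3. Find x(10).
Computing the sequence terms:
6, 3, 9, 12, 21, 33, 54, 87, 141, 228, 369

369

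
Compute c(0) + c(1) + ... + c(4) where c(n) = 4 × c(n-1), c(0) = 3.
Computing the sequence terms: 3, 12, 48, 192, 768
Adding these values together:

1023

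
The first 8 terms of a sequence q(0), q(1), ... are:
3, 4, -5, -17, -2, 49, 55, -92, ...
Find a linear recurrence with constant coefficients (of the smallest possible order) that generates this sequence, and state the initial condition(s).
Look for the lowest-order linear relation among consecutive terms.
Observation: q(n) - 1·q(n-1) - (-3)·q(n-2) = 0 holds for the shown terms, and no order-1 relation q(n) = α·q(n-1) + β fits.
Check at n=3: 1·-5 + (-3)·4 = -17. ✓

q(n) = q(n-1) - 3q(n-2), q(0) = 3, q(1) = 4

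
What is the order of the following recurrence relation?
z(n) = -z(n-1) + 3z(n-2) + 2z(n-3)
The order is the largest lag k for which z(n-k) appears. Here the deepest term is z(n-3), so the order is 3.

Order 3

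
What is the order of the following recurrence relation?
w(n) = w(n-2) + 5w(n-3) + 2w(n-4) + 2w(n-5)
The order is the largest lag k for which w(n-k) appears. Here the deepest term is w(n-5), so the order is 5.

Order 5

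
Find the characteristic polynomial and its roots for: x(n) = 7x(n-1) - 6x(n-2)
Substitute x(n) = rⁿ and divide through by rⁿ⁻²: r² - 7r + 6 = 0
Factor: (r - 1)(r - 6) = 0, so r = 1, 6.
General solution: x(n) = A·1ⁿ + B·6ⁿ

Characteristic: r² - 7r + 6 = 0, Roots: r = 1, 6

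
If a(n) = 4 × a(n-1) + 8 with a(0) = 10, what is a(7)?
Computing step by step:
a(0) = 10
a(1) = 4 × 10 + 8 = 48
a(2) = 4 × 48 + 8 = 200
a(3) = 4 × 200 + 8 = 808
a(4) = 4 × 808 + 8 = 3240
a(5) = 4 × 3240 + 8 = 12968
a(6) = 4 × 12968 + 8 = 51880
a(7) = 4 × 51880 + 8 = 207528

207528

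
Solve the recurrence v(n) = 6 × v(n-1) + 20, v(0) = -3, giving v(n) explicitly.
Recurrence: v(n) = 6 × v(n-1) + 20, initial: v(0) = -3.
Try v(n) = A·6ⁿ + C. Substituting: A·6ⁿ + C = 6(A·6ⁿ⁻¹ + C) + 20 = A·6ⁿ + 6C + 20, so C = 6C + 20, giving C = -4. Then v(0) = A - 4 = -3 gives A = 1.

v(n) = 6ⁿ - 4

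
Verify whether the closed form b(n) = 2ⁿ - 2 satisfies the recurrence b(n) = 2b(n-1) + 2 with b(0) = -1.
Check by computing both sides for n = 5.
From the recurrence with b(0) = -1:
  b(0) = -1, b(1) = 0, b(2) = 2, b(3) = 6, b(4) = 14, b(5) = 30
  so the recurrence gives b(5) = 30.
From the proposed closed form b(n) = 2ⁿ - 2:
  b(5) = 30.
Both sides give 30 at n = 5, and the initial condition(s) match, so the closed form is consistent.

Yes, the closed form is correct.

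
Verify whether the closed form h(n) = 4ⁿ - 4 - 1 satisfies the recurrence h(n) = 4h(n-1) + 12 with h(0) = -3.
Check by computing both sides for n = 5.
From the recurrence with h(0) = -3:
  h(0) = -3, h(1) = 0, h(2) = 12, h(3) = 60, h(4) = 252, h(5) = 1020
  so the recurrence gives h(5) = 1020.
From the proposed closed form h(n) = 4ⁿ - 4 - 1:
  h(5) = 1019.
The recurrence gives 1020 but the closed form gives 1019, so the closed form does not satisfy the recurrence.

No, the closed form is incorrect.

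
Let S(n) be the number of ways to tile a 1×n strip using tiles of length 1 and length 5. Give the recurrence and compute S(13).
Condition on the last tile: it has length 1 (leaving a 1×(n-1) strip) or length 5 (leaving a 1×(n-5) strip), so S(n) = S(n-1) + S(n-5) (order-5 linear recurrence).
For 0 ≤ i < 5 only unit tiles fit, so S(i) = 1.
Iterating the recurrence: S(5) = 2, S(6) = 3, S(7) = 4, S(8) = 5, S(9) = 6, S(10) = 8, S(11) = 11, S(12) = 15, S(13) = 20.

S(n) = S(n-1) + S(n-5), with S(i) = 1 for 0 ≤ i < 5; S(13) = 20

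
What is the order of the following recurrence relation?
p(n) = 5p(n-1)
The order is the largest lag k for which p(n-k) appears. Here the deepest term is p(n-1), so the order is 1.

Order 1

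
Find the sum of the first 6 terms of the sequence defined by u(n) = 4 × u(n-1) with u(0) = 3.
Computing the sequence terms: 3, 12, 48, 192, 768, 3072
Adding these values together:

4095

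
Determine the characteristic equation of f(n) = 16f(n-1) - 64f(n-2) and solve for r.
Substitute f(n) = rⁿ and divide through by rⁿ⁻²: r² - 16r + 64 = 0
Factor: (r - 8)² = 0, so r = 8 (double root).
General solution: f(n) = (A + Bn)·8ⁿ

Characteristic: r² - 16r + 64 = 0, Roots: r = 8 (double root)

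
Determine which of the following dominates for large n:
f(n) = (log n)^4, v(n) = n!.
Comparing growth rates:
Growth-rate hierarchy: log n ≺ any polynomial ≺ any exponential cⁿ (c>1) ≺ n! ≺ nⁿ.
factorial dominates polylogarithmic (log n)^4 asymptotically.

v(n) grows faster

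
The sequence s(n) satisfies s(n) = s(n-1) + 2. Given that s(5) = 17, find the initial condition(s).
s(5) = s(0) + 5·2, so s(0) = 17 - 10 = 7.

s(0) = 7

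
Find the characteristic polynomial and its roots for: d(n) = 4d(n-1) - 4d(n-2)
Substitute d(n) = rⁿ and divide through by rⁿ⁻²: r² - 4r + 4 = 0
Factor: (r - 2)² = 0, so r = 2 (double root).
General solution: d(n) = (A + Bn)·2ⁿ

Characteristic: r² - 4r + 4 = 0, Roots: r = 2 (double root)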